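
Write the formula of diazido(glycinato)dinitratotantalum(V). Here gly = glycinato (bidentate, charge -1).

Ligands: 2 azido (N3, -1), 1 glycinato (gly, -1), 2 nitrato (NO3, -1). Ligand charge sum = -5.
With Ta in oxidation state +5, the complex ion is [Ta...].

[Ta(gly)(N3)2(NO3)2]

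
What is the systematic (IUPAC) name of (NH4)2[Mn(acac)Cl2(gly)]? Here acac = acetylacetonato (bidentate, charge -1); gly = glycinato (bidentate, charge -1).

The 2 ammonium counter-ions carry a total charge of +2, so each complex ion is 2−.
Ligand charges: 1×acetylacetonato (-1 each), 2×chloro (-1 each), 1×glycinato (-1 each); total -4. So Mn + (-4) = 2−, giving Mn = +2.
The complex ion is anionic, so manganese takes the -ate form manganate(II).

ammonium (acetylacetonato)dichloro(glycinato)manganate(II)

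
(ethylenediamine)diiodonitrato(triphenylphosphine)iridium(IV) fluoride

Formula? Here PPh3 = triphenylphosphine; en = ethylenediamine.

[Ir(en)I2(NO3)(PPh3)]F

Ligands: 1 triphenylphosphine (PPh3, neutral), 1 ethylenediamine (en, neutral), 1 nitrato (NO3, -1), 2 iodo (I, -1). Ligand charge sum = -3.
With Ir in oxidation state +4, the complex ion is [Ir...]^1+.
Charge balance with fluoride (-1) requires 1 complex ion per 1 fluoride.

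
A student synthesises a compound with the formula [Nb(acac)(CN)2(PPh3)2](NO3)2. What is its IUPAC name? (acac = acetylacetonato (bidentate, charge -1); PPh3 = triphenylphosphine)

(acetylacetonato)dicyanobis(triphenylphosphine)niobium(V) nitrate

The 2 nitrate counter-ions carry a total charge of -2, so each complex ion is 2+.
Ligand charges: 1×acetylacetonato (-1 each), 2×cyano (-1 each), 2×triphenylphosphine (neutral); total -3. So Nb + (-3) = 2+, giving Nb = +5.
Ligands are named alphabetically: acetylacetonato before cyano before triphenylphosphine.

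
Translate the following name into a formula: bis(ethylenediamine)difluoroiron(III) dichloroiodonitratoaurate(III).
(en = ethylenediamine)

[Fe(en)2F2][AuCl2I(NO3)]

Cation [Fe…]: ligand charges -2, Fe(III) ⇒ ion charge 1+.
Anion [Au…]: ligand charges -4, Au(III) ⇒ ion charge 1−.
One 1+ cation balances one 1− anion.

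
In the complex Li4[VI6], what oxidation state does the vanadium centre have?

+2

4 lithium outside the brackets (+1 each) → the complex ion is 4−.
Ligand charges: 6×I = -6; sum -6.
V + (-6) = 4− ⇒ V is +2.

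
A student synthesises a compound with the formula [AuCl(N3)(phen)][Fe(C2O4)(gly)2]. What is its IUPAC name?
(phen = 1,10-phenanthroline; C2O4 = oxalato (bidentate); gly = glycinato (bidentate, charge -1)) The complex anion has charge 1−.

Both ions are complex: the cation is named first with the plain metal name, the anion second with the -ate form; each ion's ligands are alphabetised independently.
The complex anion is given as 1−; its ligand charges sum to -4, so Fe = +3.
A 1:1 salt means the cation carries the equal and opposite charge, 1+.
Cation: ligand charges sum to -2; for the ion to be 1+, Au = +3.

azidochloro(1,10-phenanthroline)gold(III) bis(glycinato)oxalatoferrate(III)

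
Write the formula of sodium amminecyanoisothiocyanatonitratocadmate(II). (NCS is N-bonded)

Ligands: 1 nitrato (NO3, -1), 1 ammine (NH3, neutral), 1 isothiocyanato (NCS, -1), 1 cyano (CN, -1). Ligand charge sum = -3.
Charge balance with sodium (+1) requires 1 complex ion per 1 sodium.

Na[Cd(CN)(NCS)(NH3)(NO3)]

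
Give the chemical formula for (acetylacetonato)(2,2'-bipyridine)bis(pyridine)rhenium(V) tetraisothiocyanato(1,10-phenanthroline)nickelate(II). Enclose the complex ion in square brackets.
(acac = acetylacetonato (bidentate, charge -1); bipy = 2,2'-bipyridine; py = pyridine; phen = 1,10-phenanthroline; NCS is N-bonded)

Cation [Re…]: ligand charges -1, Re(V) ⇒ ion charge 4+.
Anion [Ni…]: ligand charges -4, Ni(II) ⇒ ion charge 2−.
One 4+ cation requires 2 of the 2− anion.

[Re(acac)(bipy)(py)2][Ni(NCS)4(phen)]2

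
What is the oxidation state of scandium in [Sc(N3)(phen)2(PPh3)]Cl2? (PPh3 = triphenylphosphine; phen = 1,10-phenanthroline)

+3

2 chloride outside the brackets (-1 each) → the complex ion is 2+.
Ligand charges: 1×PPh3 neutral; 1×N3 = -1; 2×phen neutral; sum -1.
Sc + (-1) = 2+ ⇒ Sc is +3.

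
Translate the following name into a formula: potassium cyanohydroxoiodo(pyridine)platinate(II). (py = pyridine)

K[Pt(CN)I(OH)(py)]

Ligands: 1 pyridine (py, neutral), 1 cyano (CN, -1), 1 iodo (I, -1), 1 hydroxo (OH, -1). Ligand charge sum = -3.
With Pt in oxidation state +2, the complex ion is [Pt...]^1−.
Charge balance with potassium (+1) requires 1 complex ion per 1 potassium.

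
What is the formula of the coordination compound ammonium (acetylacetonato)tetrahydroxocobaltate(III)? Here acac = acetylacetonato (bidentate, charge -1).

(NH4)2[Co(acac)(OH)4]

Ligands: 1 acetylacetonato (acac, -1), 4 hydroxo (OH, -1). Ligand charge sum = -5.
Charge balance with ammonium (+1) requires 1 complex ion per 2 ammonium.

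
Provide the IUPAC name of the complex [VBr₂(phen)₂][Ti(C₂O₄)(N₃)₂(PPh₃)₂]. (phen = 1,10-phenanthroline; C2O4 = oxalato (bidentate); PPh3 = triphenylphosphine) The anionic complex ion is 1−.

dibromobis(1,10-phenanthroline)vanadium(III) diazidooxalatobis(triphenylphosphine)titanate(III)

The complex anion is given as 1−; its ligand charges sum to -4, so Ti = +3.
A 1:1 salt means the cation carries the equal and opposite charge, 1+.
Cation: ligand charges sum to -2; for the ion to be 1+, V = +3.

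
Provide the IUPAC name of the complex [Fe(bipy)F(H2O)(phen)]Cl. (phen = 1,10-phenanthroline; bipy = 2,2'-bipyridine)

The 1 chloride counter-ion carries a total charge of -1, so each complex ion is 1+.
Ligand charges: 1×1,10-phenanthroline (neutral), 1×fluoro (-1 each), 1×2,2'-bipyridine (neutral), 1×aqua (neutral); total -1. So Fe + (-1) = 1+, giving Fe = +2.
Ligands are named alphabetically: aqua before bipyridine before fluoro before phenanthroline.

aqua(2,2'-bipyridine)fluoro(1,10-phenanthroline)iron(II) chloride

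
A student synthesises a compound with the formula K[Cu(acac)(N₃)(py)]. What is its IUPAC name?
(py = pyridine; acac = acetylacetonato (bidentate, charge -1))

potassium (acetylacetonato)azido(pyridine)cuprate(I)

The 1 potassium counter-ion carries a total charge of +1, so each complex ion is 1−.
Ligand charges: 1×pyridine (neutral), 1×acetylacetonato (-1 each), 1×azido (-1 each); total -2. So Cu + (-2) = 1−, giving Cu = +1.
Ligands are named alphabetically: acetylacetonato before azido before pyridine.
The complex ion is anionic, so copper takes the -ate form cuprate(I).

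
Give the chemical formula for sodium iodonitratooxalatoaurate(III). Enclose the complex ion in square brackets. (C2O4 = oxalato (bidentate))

Ligands: 1 nitrato (NO3, -1), 1 oxalato (C2O4, -2), 1 iodo (I, -1). Ligand charge sum = -4.
Charge balance with sodium (+1) requires 1 complex ion per 1 sodium.

Na[Au(C2O4)I(NO3)]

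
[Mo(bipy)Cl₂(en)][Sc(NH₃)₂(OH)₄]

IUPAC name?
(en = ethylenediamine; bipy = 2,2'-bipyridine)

(2,2'-bipyridine)dichloro(ethylenediamine)molybdenum(III) diamminetetrahydroxoscandate(III)

Scandium is always +3 in its complexes; the anion's ligand charges sum to -4, so the complex anion is 1−.
A 1:1 salt means the cation carries the equal and opposite charge, 1+.
Cation: ligand charges sum to -2; for the ion to be 1+, Mo = +3.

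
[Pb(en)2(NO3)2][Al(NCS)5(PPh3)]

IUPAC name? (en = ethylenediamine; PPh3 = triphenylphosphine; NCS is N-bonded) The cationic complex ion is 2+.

bis(ethylenediamine)dinitratolead(IV) pentaisothiocyanato(triphenylphosphine)aluminate(III)

Both ions are complex: the cation is named first with the plain metal name, the anion second with the -ate form; each ion's ligands are alphabetised independently.
The complex cation is given as 2+; its ligand charges sum to -2, so Pb = +4.
A 1:1 salt means the anion carries the equal and opposite charge, 2−.
Anion: ligand charges sum to -5; for the ion to be 2−, Al = +3.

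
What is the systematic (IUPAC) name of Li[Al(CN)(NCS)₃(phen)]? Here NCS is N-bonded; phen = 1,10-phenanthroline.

The 1 lithium counter-ion carries a total charge of +1, so each complex ion is 1−.
Ligand charges: 3×isothiocyanato (-1 each), 1×1,10-phenanthroline (neutral), 1×cyano (-1 each); total -4. So Al + (-4) = 1−, giving Al = +3.
Ligands are named alphabetically: cyano before isothiocyanato before phenanthroline.
The complex ion is anionic, so aluminium takes the -ate form aluminate(III).

lithium cyanotriisothiocyanato(1,10-phenanthroline)aluminate(III)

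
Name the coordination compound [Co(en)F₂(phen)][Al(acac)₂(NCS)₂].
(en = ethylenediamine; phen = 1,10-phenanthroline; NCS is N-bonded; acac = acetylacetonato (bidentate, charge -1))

(ethylenediamine)difluoro(1,10-phenanthroline)cobalt(III) bis(acetylacetonato)diisothiocyanatoaluminate(III)

Aluminium is always +3 in its complexes; the anion's ligand charges sum to -4, so the complex anion is 1−.
A 1:1 salt means the cation carries the equal and opposite charge, 1+.
Cation: ligand charges sum to -2; for the ion to be 1+, Co = +3.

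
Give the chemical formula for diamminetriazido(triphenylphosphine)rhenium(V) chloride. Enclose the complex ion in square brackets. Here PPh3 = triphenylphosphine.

[Re(N3)3(NH3)2(PPh3)]Cl2

Ligands: 2 ammine (NH3, neutral), 1 triphenylphosphine (PPh3, neutral), 3 azido (N3, -1). Ligand charge sum = -3.
Charge balance with chloride (-1) requires 1 complex ion per 2 chloride.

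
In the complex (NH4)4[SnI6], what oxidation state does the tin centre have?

+2

4 ammonium outside the brackets (+1 each) → the complex ion is 4−.
Ligand charges: 6×I = -6; sum -6.
Sn + (-6) = 4− ⇒ Sn is +2.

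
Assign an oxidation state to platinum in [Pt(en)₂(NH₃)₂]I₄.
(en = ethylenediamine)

4 iodide outside the brackets (-1 each) → the complex ion is 4+.
Ligand charges: 2×NH3 neutral; 2×en neutral; sum 0.
Pt + (0) = 4+ ⇒ Pt is +4.

+4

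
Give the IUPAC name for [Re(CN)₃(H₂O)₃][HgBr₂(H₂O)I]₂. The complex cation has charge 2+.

The complex cation is given as 2+; its ligand charges sum to -3, so Re = +5.
With 2 anions per cation, each anion must be 2/2 = 1−.
Anion: ligand charges sum to -3; for the ion to be 1−, Hg = +2.

triaquatricyanorhenium(V) aquadibromoiodomercurate(II)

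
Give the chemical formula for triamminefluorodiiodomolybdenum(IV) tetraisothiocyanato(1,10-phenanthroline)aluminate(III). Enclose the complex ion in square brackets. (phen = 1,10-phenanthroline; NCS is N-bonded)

[MoFI2(NH3)3][Al(NCS)4(phen)]

Cation [Mo…]: ligand charges -3, Mo(IV) ⇒ ion charge 1+.
Anion [Al…]: ligand charges -4, Al(III) ⇒ ion charge 1−.
One 1+ cation balances one 1− anion.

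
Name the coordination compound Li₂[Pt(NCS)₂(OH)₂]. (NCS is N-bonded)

lithium dihydroxodiisothiocyanatoplatinate(II)

The 2 lithium counter-ions carry a total charge of +2, so each complex ion is 2−.
Ligand charges: 2×hydroxo (-1 each), 2×isothiocyanato (-1 each); total -4. So Pt + (-4) = 2−, giving Pt = +2.
Ligands are named alphabetically: hydroxo before isothiocyanato.
The complex ion is anionic, so platinum takes the -ate form platinate(II).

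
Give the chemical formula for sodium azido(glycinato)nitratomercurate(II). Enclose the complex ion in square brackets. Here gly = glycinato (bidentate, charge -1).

Na[Hg(gly)(N3)(NO3)]

Ligands: 1 azido (N3, -1), 1 nitrato (NO3, -1), 1 glycinato (gly, -1). Ligand charge sum = -3.
With Hg in oxidation state +2, the complex ion is [Hg...]^1−.
Charge balance with sodium (+1) requires 1 complex ion per 1 sodium.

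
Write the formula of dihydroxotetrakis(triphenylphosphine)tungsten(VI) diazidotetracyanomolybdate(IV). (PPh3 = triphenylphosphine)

[W(OH)2(PPh3)4][Mo(CN)4(N3)2]2

Cation [W…]: ligand charges -2, W(VI) ⇒ ion charge 4+.
Anion [Mo…]: ligand charges -6, Mo(IV) ⇒ ion charge 2−.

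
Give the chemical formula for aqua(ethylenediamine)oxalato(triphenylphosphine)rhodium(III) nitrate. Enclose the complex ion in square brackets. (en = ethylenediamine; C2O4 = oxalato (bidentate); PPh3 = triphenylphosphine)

[Rh(C2O4)(en)(H2O)(PPh3)]NO3

Ligands: 1 aqua (H2O, neutral), 1 ethylenediamine (en, neutral), 1 oxalato (C2O4, -2), 1 triphenylphosphine (PPh3, neutral). Ligand charge sum = -2.
With Rh in oxidation state +3, the complex ion is [Rh...]^1+.
Charge balance with nitrate (-1) requires 1 complex ion per 1 nitrate.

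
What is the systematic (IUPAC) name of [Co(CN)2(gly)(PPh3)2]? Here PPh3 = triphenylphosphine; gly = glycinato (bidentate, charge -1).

dicyano(glycinato)bis(triphenylphosphine)cobalt(III)

There is no counter-ion, so the complex is neutral overall.
Ligand charges: 2×triphenylphosphine (neutral), 2×cyano (-1 each), 1×glycinato (-1 each); total -3. So Co + (-3) = 0, giving Co = +3.
Ligands are named alphabetically: cyano before glycinato before triphenylphosphine.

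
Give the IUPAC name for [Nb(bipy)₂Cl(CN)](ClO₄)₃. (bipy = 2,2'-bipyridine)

bis(2,2'-bipyridine)chlorocyanoniobium(V) perchlorate

The 3 perchlorate counter-ions carry a total charge of -3, so each complex ion is 3+.
Ligand charges: 1×chloro (-1 each), 1×cyano (-1 each), 2×2,2'-bipyridine (neutral); total -2. So Nb + (-2) = 3+, giving Nb = +5.
Ligands are named alphabetically: bipyridine before chloro before cyano.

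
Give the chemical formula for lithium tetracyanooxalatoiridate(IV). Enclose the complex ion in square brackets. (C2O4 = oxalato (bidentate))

Li2[Ir(C2O4)(CN)4]

Ligands: 4 cyano (CN, -1), 1 oxalato (C2O4, -2). Ligand charge sum = -6.
With Ir in oxidation state +4, the complex ion is [Ir...]^2−.
Charge balance with lithium (+1) requires 1 complex ion per 2 lithium.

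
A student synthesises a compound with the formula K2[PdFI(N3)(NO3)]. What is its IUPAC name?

The 2 potassium counter-ions carry a total charge of +2, so each complex ion is 2−.
Ligand charges: 1×iodo (-1 each), 1×fluoro (-1 each), 1×azido (-1 each), 1×nitrato (-1 each); total -4. So Pd + (-4) = 2−, giving Pd = +2.
Ligands are named alphabetically: azido before fluoro before iodo before nitrato.
The complex ion is anionic, so palladium takes the -ate form palladate(II).

potassium azidofluoroiodonitratopalladate(II)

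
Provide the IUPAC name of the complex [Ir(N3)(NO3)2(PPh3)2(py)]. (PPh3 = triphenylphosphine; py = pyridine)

azidodinitrato(pyridine)bis(triphenylphosphine)iridium(III)

There is no counter-ion, so the complex is neutral overall.
Ligand charges: 1×azido (-1 each), 2×nitrato (-1 each), 2×triphenylphosphine (neutral), 1×pyridine (neutral); total -3. So Ir + (-3) = 0, giving Ir = +3.
Ligands are named alphabetically: azido before nitrato before pyridine before triphenylphosphine.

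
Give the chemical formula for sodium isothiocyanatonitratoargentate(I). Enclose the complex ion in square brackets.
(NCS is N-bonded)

Ligands: 1 nitrato (NO3, -1), 1 isothiocyanato (NCS, -1). Ligand charge sum = -2.
Charge balance with sodium (+1) requires 1 complex ion per 1 sodium.

Na[Ag(NCS)(NO3)]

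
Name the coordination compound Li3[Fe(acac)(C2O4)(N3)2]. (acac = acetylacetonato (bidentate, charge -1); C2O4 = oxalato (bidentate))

lithium (acetylacetonato)diazidooxalatoferrate(II)

The 3 lithium counter-ions carry a total charge of +3, so each complex ion is 3−.
Ligand charges: 2×azido (-1 each), 1×acetylacetonato (-1 each), 1×oxalato (-2 each); total -5. So Fe + (-5) = 3−, giving Fe = +2.
Ligands are named alphabetically: acetylacetonato before azido before oxalato.
The complex ion is anionic, so iron takes the -ate form ferrate(II).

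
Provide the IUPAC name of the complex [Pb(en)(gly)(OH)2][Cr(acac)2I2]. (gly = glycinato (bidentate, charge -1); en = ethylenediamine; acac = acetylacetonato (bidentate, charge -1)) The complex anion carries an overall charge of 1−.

The complex anion is given as 1−; its ligand charges sum to -4, so Cr = +3.
A 1:1 salt means the cation carries the equal and opposite charge, 1+.
Cation: ligand charges sum to -3; for the ion to be 1+, Pb = +4.

(ethylenediamine)(glycinato)dihydroxolead(IV) bis(acetylacetonato)diiodochromate(III)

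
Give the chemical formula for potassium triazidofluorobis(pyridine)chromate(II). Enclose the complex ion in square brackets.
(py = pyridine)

K2[CrF(N3)3(py)2]

Ligands: 2 pyridine (py, neutral), 1 fluoro (F, -1), 3 azido (N3, -1). Ligand charge sum = -4.
Charge balance with potassium (+1) requires 1 complex ion per 2 potassium.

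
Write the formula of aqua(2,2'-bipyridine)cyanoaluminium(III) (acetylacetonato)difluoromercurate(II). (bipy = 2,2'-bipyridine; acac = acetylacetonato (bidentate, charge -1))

Cation [Al…]: ligand charges -1, Al(III) ⇒ ion charge 2+.
Anion [Hg…]: ligand charges -3, Hg(II) ⇒ ion charge 1−.
One 2+ cation requires 2 of the 1− anion.

[Al(bipy)(CN)(H2O)][Hg(acac)F2]2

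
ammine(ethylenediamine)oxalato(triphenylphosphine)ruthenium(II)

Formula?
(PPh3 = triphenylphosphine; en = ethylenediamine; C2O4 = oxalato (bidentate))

Ligands: 1 triphenylphosphine (PPh3, neutral), 1 ethylenediamine (en, neutral), 1 oxalato (C2O4, -2), 1 ammine (NH3, neutral). Ligand charge sum = -2.
With Ru in oxidation state +2, the complex ion is [Ru...].

[Ru(C2O4)(en)(NH3)(PPh3)]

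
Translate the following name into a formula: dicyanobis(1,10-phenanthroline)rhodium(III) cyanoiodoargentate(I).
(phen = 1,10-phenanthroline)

Cation [Rh…]: ligand charges -2, Rh(III) ⇒ ion charge 1+.
Anion [Ag…]: ligand charges -2, Ag(I) ⇒ ion charge 1−.
One 1+ cation balances one 1− anion.

[Rh(CN)2(phen)2][Ag(CN)I]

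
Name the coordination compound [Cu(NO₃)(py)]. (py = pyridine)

There is no counter-ion, so the complex is neutral overall.
Ligand charges: 1×pyridine (neutral), 1×nitrato (-1 each); total -1. So Cu + (-1) = 0, giving Cu = +1.
Ligands are named alphabetically: nitrato before pyridine.

nitrato(pyridine)copper(I)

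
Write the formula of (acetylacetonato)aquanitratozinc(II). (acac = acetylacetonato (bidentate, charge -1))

Ligands: 1 nitrato (NO3, -1), 1 acetylacetonato (acac, -1), 1 aqua (H2O, neutral). Ligand charge sum = -2.
With Zn in oxidation state +2, the complex ion is [Zn...].

[Zn(acac)(H2O)(NO3)]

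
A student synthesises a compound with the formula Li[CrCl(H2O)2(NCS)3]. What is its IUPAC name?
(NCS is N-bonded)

lithium diaquachlorotriisothiocyanatochromate(III)

The 1 lithium counter-ion carries a total charge of +1, so each complex ion is 1−.
Ligand charges: 3×isothiocyanato (-1 each), 2×aqua (neutral), 1×chloro (-1 each); total -4. So Cr + (-4) = 1−, giving Cr = +3.
Ligands are named alphabetically: aqua before chloro before isothiocyanato.
The complex ion is anionic, so chromium takes the -ate form chromate(III).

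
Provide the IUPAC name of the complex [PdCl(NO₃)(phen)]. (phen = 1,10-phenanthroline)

chloronitrato(1,10-phenanthroline)palladium(II)

There is no counter-ion, so the complex is neutral overall.
Ligand charges: 1×chloro (-1 each), 1×nitrato (-1 each), 1×1,10-phenanthroline (neutral); total -2. So Pd + (-2) = 0, giving Pd = +2.
Ligands are named alphabetically: chloro before nitrato before phenanthroline.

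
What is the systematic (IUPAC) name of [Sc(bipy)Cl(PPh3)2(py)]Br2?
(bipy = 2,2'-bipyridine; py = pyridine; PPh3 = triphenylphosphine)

The 2 bromide counter-ions carry a total charge of -2, so each complex ion is 2+.
Ligand charges: 1×chloro (-1 each), 1×2,2'-bipyridine (neutral), 1×pyridine (neutral), 2×triphenylphosphine (neutral); total -1. So Sc + (-1) = 2+, giving Sc = +3.
Ligands are named alphabetically: bipyridine before chloro before pyridine before triphenylphosphine.

(2,2'-bipyridine)chloro(pyridine)bis(triphenylphosphine)scandium(III) bromide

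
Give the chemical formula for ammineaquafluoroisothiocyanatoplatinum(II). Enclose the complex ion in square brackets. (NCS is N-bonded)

Ligands: 1 ammine (NH3, neutral), 1 isothiocyanato (NCS, -1), 1 aqua (H2O, neutral), 1 fluoro (F, -1). Ligand charge sum = -2.
With Pt in oxidation state +2, the complex ion is [Pt...].

[PtF(H2O)(NCS)(NH3)]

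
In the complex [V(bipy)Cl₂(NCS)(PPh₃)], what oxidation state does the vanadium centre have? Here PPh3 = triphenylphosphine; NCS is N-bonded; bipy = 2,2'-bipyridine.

+3

No counter-ion: the bracketed complex is neutral.
Ligand charges: 1×PPh3 neutral; 1×NCS = -1; 1×bipy neutral; 2×Cl = -2; sum -3.
V + (-3) = 0 ⇒ V is +3.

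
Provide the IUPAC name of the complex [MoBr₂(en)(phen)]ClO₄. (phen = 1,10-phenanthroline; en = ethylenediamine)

dibromo(ethylenediamine)(1,10-phenanthroline)molybdenum(III) perchlorate

The 1 perchlorate counter-ion carries a total charge of -1, so each complex ion is 1+.
Ligand charges: 1×1,10-phenanthroline (neutral), 2×bromo (-1 each), 1×ethylenediamine (neutral); total -2. So Mo + (-2) = 1+, giving Mo = +3.
Ligands are named alphabetically: bromo before ethylenediamine before phenanthroline.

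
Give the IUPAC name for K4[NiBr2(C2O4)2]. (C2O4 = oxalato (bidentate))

potassium dibromodioxalatonickelate(II)

The 4 potassium counter-ions carry a total charge of +4, so each complex ion is 4−.
Ligand charges: 2×oxalato (-2 each), 2×bromo (-1 each); total -6. So Ni + (-6) = 4−, giving Ni = +2.
Ligands are named alphabetically: bromo before oxalato.
The complex ion is anionic, so nickel takes the -ate form nickelate(II).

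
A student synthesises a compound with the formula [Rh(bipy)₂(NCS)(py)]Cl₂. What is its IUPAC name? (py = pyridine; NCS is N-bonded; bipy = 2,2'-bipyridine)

The 2 chloride counter-ions carry a total charge of -2, so each complex ion is 2+.
Ligand charges: 1×pyridine (neutral), 1×isothiocyanato (-1 each), 2×2,2'-bipyridine (neutral); total -1. So Rh + (-1) = 2+, giving Rh = +3.
Ligands are named alphabetically: bipyridine before isothiocyanato before pyridine.

bis(2,2'-bipyridine)isothiocyanato(pyridine)rhodium(III) chloride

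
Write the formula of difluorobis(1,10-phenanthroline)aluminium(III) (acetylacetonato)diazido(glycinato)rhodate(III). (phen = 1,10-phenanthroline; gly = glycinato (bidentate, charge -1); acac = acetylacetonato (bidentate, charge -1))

Cation [Al…]: ligand charges -2, Al(III) ⇒ ion charge 1+.
Anion [Rh…]: ligand charges -4, Rh(III) ⇒ ion charge 1−.
One 1+ cation balances one 1− anion.

[AlF2(phen)2][Rh(acac)(gly)(N3)2]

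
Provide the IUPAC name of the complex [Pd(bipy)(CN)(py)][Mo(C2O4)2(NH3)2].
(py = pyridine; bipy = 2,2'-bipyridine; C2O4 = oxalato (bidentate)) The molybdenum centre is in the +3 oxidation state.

(2,2'-bipyridine)cyano(pyridine)palladium(II) diamminedioxalatomolybdate(III)

Both ions are complex: the cation is named first with the plain metal name, the anion second with the -ate form; each ion's ligands are alphabetised independently.
Mo is given as +3; the anion's ligand charges sum to -4, so the complex anion is 1−.
A 1:1 salt means the cation carries the equal and opposite charge, 1+.
Cation: ligand charges sum to -1; for the ion to be 1+, Pd = +2.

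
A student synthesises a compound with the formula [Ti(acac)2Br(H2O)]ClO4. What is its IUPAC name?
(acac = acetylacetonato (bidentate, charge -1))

The 1 perchlorate counter-ion carries a total charge of -1, so each complex ion is 1+.
Ligand charges: 1×aqua (neutral), 2×acetylacetonato (-1 each), 1×bromo (-1 each); total -3. So Ti + (-3) = 1+, giving Ti = +4.
Ligands are named alphabetically: acetylacetonato before aqua before bromo.

bis(acetylacetonato)aquabromotitanium(IV) perchlorate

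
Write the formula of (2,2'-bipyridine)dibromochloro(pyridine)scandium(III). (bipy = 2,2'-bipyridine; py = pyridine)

[Sc(bipy)Br2Cl(py)]

Ligands: 1 chloro (Cl, -1), 1 2,2'-bipyridine (bipy, neutral), 2 bromo (Br, -1), 1 pyridine (py, neutral). Ligand charge sum = -3.
With Sc in oxidation state +3, the complex ion is [Sc...].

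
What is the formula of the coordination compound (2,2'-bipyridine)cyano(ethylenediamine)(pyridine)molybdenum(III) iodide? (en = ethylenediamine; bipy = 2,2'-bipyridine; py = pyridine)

Ligands: 1 ethylenediamine (en, neutral), 1 2,2'-bipyridine (bipy, neutral), 1 cyano (CN, -1), 1 pyridine (py, neutral). Ligand charge sum = -1.
Charge balance with iodide (-1) requires 1 complex ion per 2 iodide.

[Mo(bipy)(CN)(en)(py)]I2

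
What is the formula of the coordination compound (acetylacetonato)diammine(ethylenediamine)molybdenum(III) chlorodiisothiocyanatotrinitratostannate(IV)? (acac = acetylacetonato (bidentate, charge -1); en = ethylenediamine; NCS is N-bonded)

[Mo(acac)(en)(NH3)2][SnCl(NCS)2(NO3)3]

Cation [Mo…]: ligand charges -1, Mo(III) ⇒ ion charge 2+.
Anion [Sn…]: ligand charges -6, Sn(IV) ⇒ ion charge 2−.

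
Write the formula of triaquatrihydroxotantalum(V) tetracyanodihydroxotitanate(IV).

Cation [Ta…]: ligand charges -3, Ta(V) ⇒ ion charge 2+.
Anion [Ti…]: ligand charges -6, Ti(IV) ⇒ ion charge 2−.
One 2+ cation balances one 2− anion.

[Ta(H2O)3(OH)3][Ti(CN)4(OH)2]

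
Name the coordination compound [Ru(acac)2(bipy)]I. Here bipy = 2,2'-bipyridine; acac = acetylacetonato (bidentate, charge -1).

bis(acetylacetonato)(2,2'-bipyridine)ruthenium(III) iodide

The 1 iodide counter-ion carries a total charge of -1, so each complex ion is 1+.
Ligand charges: 1×2,2'-bipyridine (neutral), 2×acetylacetonato (-1 each); total -2. So Ru + (-2) = 1+, giving Ru = +3.
Ligands are named alphabetically: acetylacetonato before bipyridine.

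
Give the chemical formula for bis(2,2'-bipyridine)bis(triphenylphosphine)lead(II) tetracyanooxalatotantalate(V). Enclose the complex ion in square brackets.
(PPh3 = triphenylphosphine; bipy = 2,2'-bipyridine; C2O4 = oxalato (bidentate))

[Pb(bipy)2(PPh3)2][Ta(C2O4)(CN)4]2

Cation [Pb…]: ligand charges 0, Pb(II) ⇒ ion charge 2+.
Anion [Ta…]: ligand charges -6, Ta(V) ⇒ ion charge 1−.
One 2+ cation requires 2 of the 1− anion.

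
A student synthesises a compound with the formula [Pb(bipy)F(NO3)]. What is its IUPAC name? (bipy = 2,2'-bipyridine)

(2,2'-bipyridine)fluoronitratolead(II)

There is no counter-ion, so the complex is neutral overall.
Ligand charges: 1×fluoro (-1 each), 1×2,2'-bipyridine (neutral), 1×nitrato (-1 each); total -2. So Pb + (-2) = 0, giving Pb = +2.
Ligands are named alphabetically: bipyridine before fluoro before nitrato.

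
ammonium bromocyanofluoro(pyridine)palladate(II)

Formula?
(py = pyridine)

NH4[PdBr(CN)F(py)]

Ligands: 1 cyano (CN, -1), 1 bromo (Br, -1), 1 fluoro (F, -1), 1 pyridine (py, neutral). Ligand charge sum = -3.
With Pd in oxidation state +2, the complex ion is [Pd...]^1−.
Charge balance with ammonium (+1) requires 1 complex ion per 1 ammonium.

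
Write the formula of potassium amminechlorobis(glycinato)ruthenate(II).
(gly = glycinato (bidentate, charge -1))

K[RuCl(gly)2(NH3)]

Ligands: 1 chloro (Cl, -1), 2 glycinato (gly, -1), 1 ammine (NH3, neutral). Ligand charge sum = -3.
Charge balance with potassium (+1) requires 1 complex ion per 1 potassium.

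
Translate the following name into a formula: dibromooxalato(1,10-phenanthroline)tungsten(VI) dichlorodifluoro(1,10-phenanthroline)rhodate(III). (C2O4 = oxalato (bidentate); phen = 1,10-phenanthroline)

Cation [W…]: ligand charges -4, W(VI) ⇒ ion charge 2+.
Anion [Rh…]: ligand charges -4, Rh(III) ⇒ ion charge 1−.
One 2+ cation requires 2 of the 1− anion.

[WBr2(C2O4)(phen)][RhCl2F2(phen)]2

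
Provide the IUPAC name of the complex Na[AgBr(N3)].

sodium azidobromoargentate(I)

The 1 sodium counter-ion carries a total charge of +1, so each complex ion is 1−.
Ligand charges: 1×bromo (-1 each), 1×azido (-1 each); total -2. So Ag + (-2) = 1−, giving Ag = +1.
The complex ion is anionic, so silver takes the -ate form argentate(I).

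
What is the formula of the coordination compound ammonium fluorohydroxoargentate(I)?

NH4[AgF(OH)]

Ligands: 1 hydroxo (OH, -1), 1 fluoro (F, -1). Ligand charge sum = -2.
With Ag in oxidation state +1, the complex ion is [Ag...]^1−.
Charge balance with ammonium (+1) requires 1 complex ion per 1 ammonium.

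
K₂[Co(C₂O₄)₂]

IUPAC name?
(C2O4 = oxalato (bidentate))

potassium dioxalatocobaltate(II)

The 2 potassium counter-ions carry a total charge of +2, so each complex ion is 2−.
Ligand charges: 2×oxalato (-2 each); total -4. So Co + (-4) = 2−, giving Co = +2.
The complex ion is anionic, so cobalt takes the -ate form cobaltate(II).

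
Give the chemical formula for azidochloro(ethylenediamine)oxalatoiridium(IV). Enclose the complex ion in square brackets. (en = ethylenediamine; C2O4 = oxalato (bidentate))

[Ir(C2O4)Cl(en)(N3)]

Ligands: 1 ethylenediamine (en, neutral), 1 chloro (Cl, -1), 1 oxalato (C2O4, -2), 1 azido (N3, -1). Ligand charge sum = -4.
With Ir in oxidation state +4, the complex ion is [Ir...].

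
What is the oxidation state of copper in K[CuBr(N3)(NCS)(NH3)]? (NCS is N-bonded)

1 potassium outside the brackets (+1 each) → the complex ion is 1−.
Ligand charges: 1×NH3 neutral; 1×NCS = -1; 1×Br = -1; 1×N3 = -1; sum -3.
Cu + (-3) = 1− ⇒ Cu is +2.

+2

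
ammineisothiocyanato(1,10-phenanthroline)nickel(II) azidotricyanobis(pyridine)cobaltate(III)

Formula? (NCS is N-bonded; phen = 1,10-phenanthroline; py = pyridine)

[Ni(NCS)(NH3)(phen)][Co(CN)3(N3)(py)2]

Cation [Ni…]: ligand charges -1, Ni(II) ⇒ ion charge 1+.
Anion [Co…]: ligand charges -4, Co(III) ⇒ ion charge 1−.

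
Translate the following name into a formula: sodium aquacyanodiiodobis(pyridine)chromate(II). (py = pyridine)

Na[Cr(CN)(H2O)I2(py)2]

Ligands: 1 aqua (H2O, neutral), 1 cyano (CN, -1), 2 iodo (I, -1), 2 pyridine (py, neutral). Ligand charge sum = -3.
With Cr in oxidation state +2, the complex ion is [Cr...]^1−.
Charge balance with sodium (+1) requires 1 complex ion per 1 sodium.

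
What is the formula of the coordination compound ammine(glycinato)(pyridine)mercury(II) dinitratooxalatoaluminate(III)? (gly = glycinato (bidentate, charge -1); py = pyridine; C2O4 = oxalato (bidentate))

[Hg(gly)(NH3)(py)][Al(C2O4)(NO3)2]

Cation [Hg…]: ligand charges -1, Hg(II) ⇒ ion charge 1+.
Anion [Al…]: ligand charges -4, Al(III) ⇒ ion charge 1−.
One 1+ cation balances one 1− anion.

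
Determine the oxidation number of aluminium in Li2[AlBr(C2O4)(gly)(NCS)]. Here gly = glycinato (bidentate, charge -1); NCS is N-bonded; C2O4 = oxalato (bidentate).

+3

2 lithium outside the brackets (+1 each) → the complex ion is 2−.
Ligand charges: 1×gly = -1; 1×Br = -1; 1×NCS = -1; 1×C2O4 = -2; sum -5.
Al + (-5) = 2− ⇒ Al is +3.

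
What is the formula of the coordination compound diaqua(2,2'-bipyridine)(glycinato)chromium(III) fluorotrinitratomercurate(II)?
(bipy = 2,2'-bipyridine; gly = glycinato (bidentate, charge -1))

[Cr(bipy)(gly)(H2O)2][HgF(NO3)3]

Cation [Cr…]: ligand charges -1, Cr(III) ⇒ ion charge 2+.
Anion [Hg…]: ligand charges -4, Hg(II) ⇒ ion charge 2−.
One 2+ cation balances one 2− anion.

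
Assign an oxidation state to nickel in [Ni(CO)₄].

0

No counter-ion: the bracketed complex is neutral.
Ligand charges: 4×CO neutral; sum 0.
Ni + (0) = 0 ⇒ Ni is 0.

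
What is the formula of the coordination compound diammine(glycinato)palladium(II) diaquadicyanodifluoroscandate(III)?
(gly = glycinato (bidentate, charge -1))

[Pd(gly)(NH3)2][Sc(CN)2F2(H2O)2]

Cation [Pd…]: ligand charges -1, Pd(II) ⇒ ion charge 1+.
Anion [Sc…]: ligand charges -4, Sc(III) ⇒ ion charge 1−.
One 1+ cation balances one 1− anion.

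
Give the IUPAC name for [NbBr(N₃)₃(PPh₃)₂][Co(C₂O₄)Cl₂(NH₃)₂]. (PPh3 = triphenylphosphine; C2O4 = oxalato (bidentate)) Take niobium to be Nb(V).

Both ions are complex: the cation is named first with the plain metal name, the anion second with the -ate form; each ion's ligands are alphabetised independently.
Nb is given as +5; the cation's ligand charges sum to -4, so the complex cation is 1+.
A 1:1 salt means the anion carries the equal and opposite charge, 1−.
Anion: ligand charges sum to -4; for the ion to be 1−, Co = +3.

triazidobromobis(triphenylphosphine)niobium(V) diamminedichlorooxalatocobaltate(III)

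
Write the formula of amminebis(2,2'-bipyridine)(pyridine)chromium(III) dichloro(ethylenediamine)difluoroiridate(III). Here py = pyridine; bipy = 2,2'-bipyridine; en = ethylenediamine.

Cation [Cr…]: ligand charges 0, Cr(III) ⇒ ion charge 3+.
Anion [Ir…]: ligand charges -4, Ir(III) ⇒ ion charge 1−.
One 3+ cation requires 3 of the 1− anion.

[Cr(bipy)2(NH3)(py)][IrCl2(en)F2]3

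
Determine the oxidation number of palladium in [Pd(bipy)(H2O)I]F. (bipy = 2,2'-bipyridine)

+2

1 fluoride outside the brackets (-1 each) → the complex ion is 1+.
Ligand charges: 1×bipy neutral; 1×I = -1; 1×H2O neutral; sum -1.
Pd + (-1) = 1+ ⇒ Pd is +2.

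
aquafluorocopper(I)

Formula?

[CuF(H2O)]

Ligands: 1 aqua (H2O, neutral), 1 fluoro (F, -1). Ligand charge sum = -1.
With Cu in oxidation state +1, the complex ion is [Cu...].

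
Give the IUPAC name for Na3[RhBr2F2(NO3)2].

The 3 sodium counter-ions carry a total charge of +3, so each complex ion is 3−.
Ligand charges: 2×fluoro (-1 each), 2×bromo (-1 each), 2×nitrato (-1 each); total -6. So Rh + (-6) = 3−, giving Rh = +3.
The complex ion is anionic, so rhodium takes the -ate form rhodate(III).

sodium dibromodifluorodinitratorhodate(III)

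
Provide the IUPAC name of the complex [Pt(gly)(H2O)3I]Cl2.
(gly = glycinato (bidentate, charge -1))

The 2 chloride counter-ions carry a total charge of -2, so each complex ion is 2+.
Ligand charges: 1×iodo (-1 each), 1×glycinato (-1 each), 3×aqua (neutral); total -2. So Pt + (-2) = 2+, giving Pt = +4.
Ligands are named alphabetically: aqua before glycinato before iodo.

triaqua(glycinato)iodoplatinum(IV) chloride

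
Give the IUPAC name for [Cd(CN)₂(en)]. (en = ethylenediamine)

dicyano(ethylenediamine)cadmium(II)

There is no counter-ion, so the complex is neutral overall.
Ligand charges: 1×ethylenediamine (neutral), 2×cyano (-1 each); total -2. So Cd + (-2) = 0, giving Cd = +2.
Ligands are named alphabetically: cyano before ethylenediamine.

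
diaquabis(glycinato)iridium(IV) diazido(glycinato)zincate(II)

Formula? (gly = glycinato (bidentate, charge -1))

Cation [Ir…]: ligand charges -2, Ir(IV) ⇒ ion charge 2+.
Anion [Zn…]: ligand charges -3, Zn(II) ⇒ ion charge 1−.
One 2+ cation requires 2 of the 1− anion.

[Ir(gly)2(H2O)2][Zn(gly)(N3)2]2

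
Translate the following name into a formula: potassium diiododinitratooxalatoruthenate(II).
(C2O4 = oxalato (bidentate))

Ligands: 2 nitrato (NO3, -1), 2 iodo (I, -1), 1 oxalato (C2O4, -2). Ligand charge sum = -6.
Charge balance with potassium (+1) requires 1 complex ion per 4 potassium.

K4[Ru(C2O4)I2(NO3)2]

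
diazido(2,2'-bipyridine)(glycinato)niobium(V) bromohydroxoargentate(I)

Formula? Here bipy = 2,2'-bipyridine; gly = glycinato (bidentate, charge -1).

[Nb(bipy)(gly)(N3)2][AgBr(OH)]2

Cation [Nb…]: ligand charges -3, Nb(V) ⇒ ion charge 2+.
Anion [Ag…]: ligand charges -2, Ag(I) ⇒ ion charge 1−.
One 2+ cation requires 2 of the 1− anion.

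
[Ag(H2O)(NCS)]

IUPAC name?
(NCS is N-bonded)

aquaisothiocyanatosilver(I)

There is no counter-ion, so the complex is neutral overall.
Ligand charges: 1×isothiocyanato (-1 each), 1×aqua (neutral); total -1. So Ag + (-1) = 0, giving Ag = +1.
Ligands are named alphabetically: aqua before isothiocyanato.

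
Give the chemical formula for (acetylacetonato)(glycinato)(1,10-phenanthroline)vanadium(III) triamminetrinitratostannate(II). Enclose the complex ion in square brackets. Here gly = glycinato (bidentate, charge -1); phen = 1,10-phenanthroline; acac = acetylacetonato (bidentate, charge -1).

Cation [V…]: ligand charges -2, V(III) ⇒ ion charge 1+.
Anion [Sn…]: ligand charges -3, Sn(II) ⇒ ion charge 1−.

[V(acac)(gly)(phen)][Sn(NH3)3(NO3)3]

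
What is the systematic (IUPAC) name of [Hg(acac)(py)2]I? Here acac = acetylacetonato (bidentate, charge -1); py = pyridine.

(acetylacetonato)bis(pyridine)mercury(II) iodide

The 1 iodide counter-ion carries a total charge of -1, so each complex ion is 1+.
Ligand charges: 1×acetylacetonato (-1 each), 2×pyridine (neutral); total -1. So Hg + (-1) = 1+, giving Hg = +2.
Ligands are named alphabetically: acetylacetonato before pyridine.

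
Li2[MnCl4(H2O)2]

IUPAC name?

lithium diaquatetrachloromanganate(II)

The 2 lithium counter-ions carry a total charge of +2, so each complex ion is 2−.
Ligand charges: 4×chloro (-1 each), 2×aqua (neutral); total -4. So Mn + (-4) = 2−, giving Mn = +2.
The complex ion is anionic, so manganese takes the -ate form manganate(II).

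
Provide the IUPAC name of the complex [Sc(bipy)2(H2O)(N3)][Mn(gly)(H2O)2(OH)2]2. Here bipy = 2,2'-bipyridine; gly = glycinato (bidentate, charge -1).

Both ions are complex: the cation is named first with the plain metal name, the anion second with the -ate form; each ion's ligands are alphabetised independently.
Scandium is always +3 in its complexes; the cation's ligand charges sum to -1, so the complex cation is 2+.
With 2 anions per cation, each anion must be 2/2 = 1−.
Anion: ligand charges sum to -3; for the ion to be 1−, Mn = +2.

aquaazidobis(2,2'-bipyridine)scandium(III) diaqua(glycinato)dihydroxomanganate(II)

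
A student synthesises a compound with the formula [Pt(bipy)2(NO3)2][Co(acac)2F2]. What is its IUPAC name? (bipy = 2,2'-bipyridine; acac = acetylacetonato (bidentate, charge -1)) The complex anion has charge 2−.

bis(2,2'-bipyridine)dinitratoplatinum(IV) bis(acetylacetonato)difluorocobaltate(II)

Both ions are complex: the cation is named first with the plain metal name, the anion second with the -ate form; each ion's ligands are alphabetised independently.
The complex anion is given as 2−; its ligand charges sum to -4, so Co = +2.
A 1:1 salt means the cation carries the equal and opposite charge, 2+.
Cation: ligand charges sum to -2; for the ion to be 2+, Pt = +4.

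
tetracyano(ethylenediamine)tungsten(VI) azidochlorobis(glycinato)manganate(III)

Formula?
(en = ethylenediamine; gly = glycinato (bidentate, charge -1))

Cation [W…]: ligand charges -4, W(VI) ⇒ ion charge 2+.
Anion [Mn…]: ligand charges -4, Mn(III) ⇒ ion charge 1−.

[W(CN)4(en)][MnCl(gly)2(N3)]2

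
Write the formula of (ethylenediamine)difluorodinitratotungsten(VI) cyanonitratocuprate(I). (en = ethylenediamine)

[W(en)F2(NO3)2][Cu(CN)(NO3)]2

Cation [W…]: ligand charges -4, W(VI) ⇒ ion charge 2+.
Anion [Cu…]: ligand charges -2, Cu(I) ⇒ ion charge 1−.
One 2+ cation requires 2 of the 1− anion.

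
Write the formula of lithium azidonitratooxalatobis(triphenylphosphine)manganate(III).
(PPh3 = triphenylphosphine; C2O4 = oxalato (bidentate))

Li[Mn(C2O4)(N3)(NO3)(PPh3)2]

Ligands: 2 triphenylphosphine (PPh3, neutral), 1 nitrato (NO3, -1), 1 azido (N3, -1), 1 oxalato (C2O4, -2). Ligand charge sum = -4.
With Mn in oxidation state +3, the complex ion is [Mn...]^1−.
Charge balance with lithium (+1) requires 1 complex ion per 1 lithium.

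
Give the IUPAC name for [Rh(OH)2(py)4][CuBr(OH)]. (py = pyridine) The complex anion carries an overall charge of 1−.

dihydroxotetrakis(pyridine)rhodium(III) bromohydroxocuprate(I)

The complex anion is given as 1−; its ligand charges sum to -2, so Cu = +1.
A 1:1 salt means the cation carries the equal and opposite charge, 1+.
Cation: ligand charges sum to -2; for the ion to be 1+, Rh = +3.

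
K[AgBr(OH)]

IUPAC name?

potassium bromohydroxoargentate(I)

The 1 potassium counter-ion carries a total charge of +1, so each complex ion is 1−.
Ligand charges: 1×bromo (-1 each), 1×hydroxo (-1 each); total -2. So Ag + (-2) = 1−, giving Ag = +1.
Ligands are named alphabetically: bromo before hydroxo.
The complex ion is anionic, so silver takes the -ate form argentate(I).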